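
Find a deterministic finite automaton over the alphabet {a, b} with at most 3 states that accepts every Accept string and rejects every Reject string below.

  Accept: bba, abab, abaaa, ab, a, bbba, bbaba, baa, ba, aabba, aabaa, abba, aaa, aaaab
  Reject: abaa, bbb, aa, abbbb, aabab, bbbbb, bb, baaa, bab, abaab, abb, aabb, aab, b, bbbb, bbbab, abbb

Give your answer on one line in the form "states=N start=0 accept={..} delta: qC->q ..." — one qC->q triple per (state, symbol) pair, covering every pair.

State merging on the prefix tree: take the shortest (then alphabetical) example prefix whose next move is undefined and point that move at state 0, else 1, else 2, ...; a target is out if some Accept/Reject pair would then sit in one state with the same input left (inseparable). If every existing state is out, open a new one.
a: 0a undefined. 0a->0: no, abab/aabab meet in 0 with "bab" left. Open state 1: 0a->1.
b: 0b undefined. 0b->0: no, ab/bab meet in 1 with "b" left. 0b->1: no, ab/bb meet in 1 with "b" left. Open state 2: 0b->2.
aa: 1a undefined. 1a->0: no, aaaab/aab meet in 2. 1a->1: no, abab/aabab meet in 1 with "bab" left. 1a->2: ok.
ab: 1b undefined. 1b->0: ok.
ba: 2a undefined. 2a->0: ok.
bb: 2b undefined. 2b->0: no, abab/aabab meet in 0. 2b->1: no, bba/abaa meet in 2. 2b->2: ok.
All examples now run through 3 states with every (state, symbol) defined. Accept strings end in {0,1}, Reject strings end in {2}; accept={0,1}.

states=3 start=0 accept={0,1} delta: 0a->1 0b->2 1a->2 1b->0 2a->0 2b->2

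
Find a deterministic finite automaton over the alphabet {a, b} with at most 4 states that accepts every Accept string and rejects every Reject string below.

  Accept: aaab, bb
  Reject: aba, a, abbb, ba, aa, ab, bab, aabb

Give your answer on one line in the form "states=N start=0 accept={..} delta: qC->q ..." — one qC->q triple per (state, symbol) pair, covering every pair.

Fold the examples into a partial DFA from state 0: repeatedly fix the first undefined (state, symbol) met by the shortest-then-alphabetical prefix, trying targets in increasing order and rejecting any under which an Accept and a Reject string meet in one state with the same remainder; add a state when all current targets are rejected. Accepting states are where Accept strings end.
a: 0a undefined. 0a->0: no, aaab/ab meet in 0 with "b" left. Open state 1: 0a->1.
b: 0b undefined. 0b->0: ok.
aa: 1a undefined. 1a->0: no, aaab/ab meet in 1 with "b" left. 1a->1: no, aaab/ab meet in 1 with "b" left. Open state 2: 1a->2.
ab: 1b undefined. 1b->0: no, bb/abbb meet in 0. 1b->1: ok.
aaa: 2a undefined. 2a->0: ok.
aab: 2b undefined. 2b->0: no, aaab/aabb meet in 0. 2b->1: ok.
All examples now run through 3 states with every (state, symbol) defined. Accept strings end in {0}, Reject strings end in {1,2}; accept={0}.

states=3 start=0 accept={0} delta: 0a->1 0b->0 1a->2 1b->1 2a->0 2b->1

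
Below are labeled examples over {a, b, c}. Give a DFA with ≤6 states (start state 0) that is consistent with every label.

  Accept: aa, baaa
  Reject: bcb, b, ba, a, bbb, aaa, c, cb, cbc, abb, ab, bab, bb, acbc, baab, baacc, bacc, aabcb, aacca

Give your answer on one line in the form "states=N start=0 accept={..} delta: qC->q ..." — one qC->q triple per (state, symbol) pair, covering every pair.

states=4 start=0 accept={3} delta: 0a->1 0b->2 0c->0 1a->3 1b->0 1c->0 2a->0 2b->0 2c->0 3a->0 3b->0 3c->0

Grow the machine one transition at a time. Run the examples from 0; the earliest place one falls off (shortest prefix, ties alphabetical) gets sent to the lowest-numbered state that keeps every Accept/Reject pair distinguishable — a pair clashes when both reach the same state with identical unread suffix — and to a fresh state only if none does.
a: 0a undefined. 0a->0: no, aa/a meet in 0. Open state 1: 0a->1.
b: 0b undefined. 0b->0: no, baaa/aaa meet in 1 with "aa" left. 0b->1: no, aa/ba meet in 1 with "a" left. Open state 2: 0b->2.
c: 0c undefined. 0c->0: ok.
aa: 1a undefined. 1a->0: no, aa/c meet in 0. 1a->1: no, aa/a meet in 1. 1a->2: no, aa/b meet in 2. Open state 3: 1a->3.
ab: 1b undefined. 1b->0: ok.
ac: 1c undefined. 1c->0: ok.
ba: 2a undefined. 2a->0: ok.
bb: 2b undefined. 2b->0: ok.
bc: 2c undefined. 2c->0: ok.
aaa: 3a undefined. 3a->0: ok.
aab: 3b undefined. 3b->0: ok.
aac: 3c undefined. 3c->0: ok.
All examples now run through 4 states with every (state, symbol) defined. Accept strings end in {3}, Reject strings end in {0,1,2}; accept={3}.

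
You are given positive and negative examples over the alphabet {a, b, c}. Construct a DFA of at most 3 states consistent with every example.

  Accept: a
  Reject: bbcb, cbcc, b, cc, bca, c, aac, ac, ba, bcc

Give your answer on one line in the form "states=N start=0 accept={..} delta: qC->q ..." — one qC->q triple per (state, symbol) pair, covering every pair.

states=2 start=0 accept={0} delta: 0a->0 0b->1 0c->1 1a->1 1b->1 1c->1

State merging on the prefix tree: take the shortest (then alphabetical) example prefix whose next move is undefined and point that move at state 0, else 1, else 2, ...; a target is out if some Accept/Reject pair would then sit in one state with the same input left (inseparable). If every existing state is out, open a new one.
a: 0a undefined. 0a->0: ok.
b: 0b undefined. 0b->0: no, a/b meet in 0. Open state 1: 0b->1.
c: 0c undefined. 0c->0: no, a/cc meet in 0. 0c->1: ok.
ba: 1a undefined. 1a->0: no, a/ba meet in 0. 1a->1: ok.
bb: 1b undefined. 1b->0: no, a/bbcb meet in 0. 1b->1: ok.
bc: 1c undefined. 1c->0: no, a/cc meet in 0. 1c->1: ok.
All examples now run through 2 states with every (state, symbol) defined. Accept strings end in {0}, Reject strings end in {1}; accept={0}.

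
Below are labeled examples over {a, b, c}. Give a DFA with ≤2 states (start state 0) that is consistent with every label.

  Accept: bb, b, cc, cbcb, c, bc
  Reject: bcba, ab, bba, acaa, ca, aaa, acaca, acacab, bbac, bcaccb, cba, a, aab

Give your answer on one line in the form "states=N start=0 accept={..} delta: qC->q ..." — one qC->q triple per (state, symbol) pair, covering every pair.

states=2 start=0 accept={0} delta: 0a->1 0b->0 0c->0 1a->1 1b->1 1c->1

Fold the examples into a partial DFA from state 0: repeatedly fix the first undefined (state, symbol) met by the shortest-then-alphabetical prefix, trying targets in increasing order and rejecting any under which an Accept and a Reject string meet in one state with the same remainder; add a state when all current targets are rejected. Accepting states are where Accept strings end.
a: 0a undefined. 0a->0: no, b/ab meet in 0 with "b" left. Open state 1: 0a->1.
b: 0b undefined. 0b->0: ok.
c: 0c undefined. 0c->0: ok.
aa: 1a undefined. 1a->0: no, bb/aab meet in 0. 1a->1: ok.
ab: 1b undefined. 1b->0: no, bb/ab meet in 0. 1b->1: ok.
ac: 1c undefined. 1c->0: no, bb/bbac meet in 0. 1c->1: ok.
All examples now run through 2 states with every (state, symbol) defined. Accept strings end in {0}, Reject strings end in {1}; accept={0}.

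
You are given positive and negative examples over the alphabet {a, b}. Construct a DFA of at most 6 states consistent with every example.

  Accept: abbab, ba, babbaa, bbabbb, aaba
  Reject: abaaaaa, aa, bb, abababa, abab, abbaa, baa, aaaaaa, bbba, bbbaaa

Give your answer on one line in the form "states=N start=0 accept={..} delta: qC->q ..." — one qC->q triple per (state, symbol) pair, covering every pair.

states=5 start=0 accept={2,4} delta: 0a->0 0b->1 1a->2 1b->3 2a->0 2b->3 3a->3 3b->4 4a->1 4b->3

Fold the examples into a partial DFA from state 0: repeatedly fix the first undefined (state, symbol) met by the shortest-then-alphabetical prefix, trying targets in increasing order and rejecting any under which an Accept and a Reject string meet in one state with the same remainder; add a state when all current targets are rejected. Accepting states are where Accept strings end.
a: 0a undefined. 0a->0: ok.
b: 0b undefined. 0b->0: no, abbab/abaaaaa meet in 0. Open state 1: 0b->1.
ba: 1a undefined. 1a->0: no, ba/abaaaaa meet in 0. 1a->1: no, ba/abaaaaa meet in 1. Open state 2: 1a->2.
bb: 1b undefined. 1b->0: no, ba/bbba meet in 2. 1b->1: no, abbab/abab meet in 2 with "b" left. 1b->2: no, ba/bb meet in 2. Open state 3: 1b->3.
baa: 2a undefined. 2a->0: ok.
bab: 2b undefined. 2b->0: no, ba/abababa meet in 2. 2b->1: no, ba/abababa meet in 2. 2b->2: no, ba/abababa meet in 2. 2b->3: ok.
bba: 3a undefined. 3a->0: no, ba/abababa meet in 2. 3a->1: no, abbab/bb meet in 3. 3a->2: no, abbab/bb meet in 3. 3a->3: ok.
bbb: 3b undefined. 3b->0: no, abbab/abaaaaa meet in 0. 3b->1: no, ba/abababa meet in 2. 3b->2: no, babbaa/abaaaaa meet in 0. 3b->3: no, abbab/bb meet in 3. Open state 4: 3b->4.
bbba: 4a undefined. 4a->0: no, babbaa/abaaaaa meet in 0. 4a->1: ok.
bbabb: 4b undefined. 4b->0: no, bbabbb/abababa meet in 1. 4b->1: no, bbabbb/bb meet in 3. 4b->2: no, bbabbb/bb meet in 3. 4b->3: ok.
All examples now run through 5 states with every (state, symbol) defined. Accept strings end in {2,4}, Reject strings end in {0,1,3}; accept={2,4}.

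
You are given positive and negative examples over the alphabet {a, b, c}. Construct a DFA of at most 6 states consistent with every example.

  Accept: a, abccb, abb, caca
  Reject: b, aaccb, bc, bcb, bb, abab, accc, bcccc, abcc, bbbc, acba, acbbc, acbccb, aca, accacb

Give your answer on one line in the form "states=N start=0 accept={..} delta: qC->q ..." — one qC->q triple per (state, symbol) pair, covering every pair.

states=5 start=0 accept={1} delta: 0a->1 0b->0 0c->2 1a->0 1b->1 1c->3 2a->2 2b->0 2c->0 3a->0 3b->2 3c->4 4a->0 4b->1 4c->0

Fold the examples into a partial DFA from state 0: repeatedly fix the first undefined (state, symbol) met by the shortest-then-alphabetical prefix, trying targets in increasing order and rejecting any under which an Accept and a Reject string meet in one state with the same remainder; add a state when all current targets are rejected. Accepting states are where Accept strings end.
a: 0a undefined. 0a->0: no, abb/bb meet in 0 with "bb" left. Open state 1: 0a->1.
b: 0b undefined. 0b->0: ok.
c: 0c undefined. 0c->0: no, caca/aca meet in 1 with "ca" left. 0c->1: no, a/bc meet in 1. Open state 2: 0c->2.
aa: 1a undefined. 1a->0: ok.
ab: 1b undefined. 1b->0: no, abccb/aaccb meet in 2 with "cb" left. 1b->1: ok.
ac: 1c undefined. 1c->0: no, a/acba meet in 1. 1c->1: no, a/accc meet in 1. 1c->2: no, abccb/aaccb meet in 2 with "cb" left. Open state 3: 1c->3.
ca: 2a undefined. 2a->0: no, caca/b meet in 0. 2a->1: no, caca/aca meet in 3 with "a" left. 2a->2: ok.
aca: 3a undefined. 3a->0: ok.
acb: 3b undefined. 3b->0: no, a/acba meet in 1. 3b->1: no, abccb/acbccb meet in 3 with "cb" left. 3b->2: ok.
acc: 3c undefined. 3c->0: no, abccb/b meet in 0. 3c->1: no, a/abcc meet in 1. 3c->2: no, abccb/bcb meet in 2 with "b" left. 3c->3: no, abccb/bc meet in 2. Open state 4: 3c->4.
bcb: 2b undefined. 2b->0: ok.
bcc: 2c undefined. 2c->0: ok.
acca: 4a undefined. 4a->0: ok.
accc: 4c undefined. 4c->0: ok.
abccb: 4b undefined. 4b->0: no, abccb/b meet in 0. 4b->1: ok.
All examples now run through 5 states with every (state, symbol) defined. Accept strings end in {1}, Reject strings end in {0,2,4}; accept={1}.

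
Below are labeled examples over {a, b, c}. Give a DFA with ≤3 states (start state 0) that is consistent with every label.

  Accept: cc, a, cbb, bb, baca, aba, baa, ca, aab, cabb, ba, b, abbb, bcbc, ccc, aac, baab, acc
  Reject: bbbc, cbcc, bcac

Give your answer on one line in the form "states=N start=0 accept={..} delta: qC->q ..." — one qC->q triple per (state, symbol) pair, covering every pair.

Fold the examples into a partial DFA from state 0: repeatedly fix the first undefined (state, symbol) met by the shortest-then-alphabetical prefix, trying targets in increasing order and rejecting any under which an Accept and a Reject string meet in one state with the same remainder; add a state when all current targets are rejected. Accepting states are where Accept strings end.
a: 0a undefined. 0a->0: ok.
b: 0b undefined. 0b->0: no, aac/bbbc meet in 0 with "c" left. Open state 1: 0b->1.
c: 0c undefined. 0c->0: ok.
ba: 1a undefined. 1a->0: ok.
bb: 1b undefined. 1b->0: ok.
bc: 1c undefined. 1c->0: no, cc/bbbc meet in 0. 1c->1: no, cc/bcac meet in 0. Open state 2: 1c->2.
bca: 2a undefined. 2a->0: no, cc/bcac meet in 0. 2a->1: ok.
bcb: 2b undefined. 2b->0: ok.
cbcc: 2c undefined. 2c->0: no, cc/cbcc meet in 0. 2c->1: no, aab/cbcc meet in 1. 2c->2: ok.
All examples now run through 3 states with every (state, symbol) defined. Accept strings end in {0,1}, Reject strings end in {2}; accept={0,1}.

states=3 start=0 accept={0,1} delta: 0a->0 0b->1 0c->0 1a->0 1b->0 1c->2 2a->1 2b->0 2c->2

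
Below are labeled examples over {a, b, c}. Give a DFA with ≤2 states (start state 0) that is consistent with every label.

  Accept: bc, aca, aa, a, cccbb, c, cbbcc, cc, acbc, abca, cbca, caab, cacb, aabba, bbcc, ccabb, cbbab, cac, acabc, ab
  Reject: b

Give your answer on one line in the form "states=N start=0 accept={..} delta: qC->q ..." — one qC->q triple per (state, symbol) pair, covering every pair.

Grow the machine one transition at a time. Run the examples from 0; the earliest place one falls off (shortest prefix, ties alphabetical) gets sent to the lowest-numbered state that keeps every Accept/Reject pair distinguishable — a pair clashes when both reach the same state with identical unread suffix — and to a fresh state only if none does.
a: 0a undefined. 0a->0: no, ab/b meet in 0 with "b" left. Open state 1: 0a->1.
b: 0b undefined. 0b->0: ok.
c: 0c undefined. 0c->0: no, bc/b meet in 0. 0c->1: ok.
aa: 1a undefined. 1a->0: no, aa/b meet in 0. 1a->1: ok.
ab: 1b undefined. 1b->0: no, caab/b meet in 0. 1b->1: ok.
ac: 1c undefined. 1c->0: no, cc/b meet in 0. 1c->1: ok.
All examples now run through 2 states with every (state, symbol) defined. Accept strings end in {1}, Reject strings end in {0}; accept={1}.

states=2 start=0 accept={1} delta: 0a->1 0b->0 0c->1 1a->1 1b->1 1c->1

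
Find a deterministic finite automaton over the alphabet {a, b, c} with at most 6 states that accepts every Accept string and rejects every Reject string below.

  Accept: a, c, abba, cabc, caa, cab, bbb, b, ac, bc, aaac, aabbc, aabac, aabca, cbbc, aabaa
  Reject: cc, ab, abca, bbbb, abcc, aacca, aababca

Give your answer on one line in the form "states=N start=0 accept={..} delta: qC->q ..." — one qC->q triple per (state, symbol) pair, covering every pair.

states=4 start=0 accept={1,2} delta: 0a->1 0b->1 0c->2 1a->2 1b->0 1c->1 2a->0 2b->3 2c->0 3a->1 3b->0 3c->0

Grow the machine one transition at a time. Run the examples from 0; the earliest place one falls off (shortest prefix, ties alphabetical) gets sent to the lowest-numbered state that keeps every Accept/Reject pair distinguishable — a pair clashes when both reach the same state with identical unread suffix — and to a fresh state only if none does.
a: 0a undefined. 0a->0: no, b/ab meet in 0 with "b" left. Open state 1: 0a->1.
b: 0b undefined. 0b->0: no, bbb/bbbb meet in 0. 0b->1: ok.
c: 0c undefined. 0c->0: no, c/cc meet in 0. 0c->1: no, ac/cc meet in 1 with "c" left. Open state 2: 0c->2.
aa: 1a undefined. 1a->0: no, aabca/aababca meet in 1 with "ca" left. 1a->1: no, aabca/abca meet in 1 with "bca" left. 1a->2: ok.
ab: 1b undefined. 1b->0: ok.
ac: 1c undefined. 1c->0: no, ac/ab meet in 0. 1c->1: ok.
ca: 2a undefined. 2a->0: ok.
cb: 2b undefined. 2b->0: no, aabca/ab meet in 0. 2b->1: no, c/aababca meet in 2. 2b->2: no, c/aababca meet in 2. Open state 3: 2b->3.
cc: 2c undefined. 2c->0: ok.
cbb: 3b undefined. 3b->0: ok.
aaba: 3a undefined. 3a->0: no, c/aababca meet in 2. 3a->1: ok.
aabc: 3c undefined. 3c->0: ok.
All examples now run through 4 states with every (state, symbol) defined. Accept strings end in {1,2}, Reject strings end in {0}; accept={1,2}.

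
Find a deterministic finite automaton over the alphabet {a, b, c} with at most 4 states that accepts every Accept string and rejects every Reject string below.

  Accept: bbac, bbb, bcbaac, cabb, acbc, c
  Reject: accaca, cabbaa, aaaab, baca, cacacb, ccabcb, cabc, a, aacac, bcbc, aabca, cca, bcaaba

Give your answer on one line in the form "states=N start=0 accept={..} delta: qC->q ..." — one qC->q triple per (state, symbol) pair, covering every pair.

states=4 start=0 accept={2} delta: 0a->0 0b->1 0c->2 1a->0 1b->3 1c->0 2a->1 2b->0 2c->0 3a->0 3b->2 3c->0

Fold the examples into a partial DFA from state 0: repeatedly fix the first undefined (state, symbol) met by the shortest-then-alphabetical prefix, trying targets in increasing order and rejecting any under which an Accept and a Reject string meet in one state with the same remainder; add a state when all current targets are rejected. Accepting states are where Accept strings end.
a: 0a undefined. 0a->0: ok.
b: 0b undefined. 0b->0: no, bbb/aaaab meet in 0. Open state 1: 0b->1.
c: 0c undefined. 0c->0: no, acbc/cabc meet in 1 with "c" left. 0c->1: no, c/aaaab meet in 1. Open state 2: 0c->2.
ba: 1a undefined. 1a->0: ok.
bb: 1b undefined. 1b->0: no, bbb/aaaab meet in 1. 1b->1: no, bbb/aaaab meet in 1. 1b->2: no, bbac/aacac meet in 2 with "ac" left. Open state 3: 1b->3.
bc: 1c undefined. 1c->0: ok.
ca: 2a undefined. 2a->0: no, bcbaac/aacac meet in 2. 2a->1: ok.
cc: 2c undefined. 2c->0: ok.
acb: 2b undefined. 2b->0: ok.
bba: 3a undefined. 3a->0: ok.
bbb: 3b undefined. 3b->0: no, bbb/cabbaa meet in 0. 3b->1: no, bbb/accaca meet in 1. 3b->2: ok.
cabc: 3c undefined. 3c->0: ok.
All examples now run through 4 states with every (state, symbol) defined. Accept strings end in {2}, Reject strings end in {0,1}; accept={2}.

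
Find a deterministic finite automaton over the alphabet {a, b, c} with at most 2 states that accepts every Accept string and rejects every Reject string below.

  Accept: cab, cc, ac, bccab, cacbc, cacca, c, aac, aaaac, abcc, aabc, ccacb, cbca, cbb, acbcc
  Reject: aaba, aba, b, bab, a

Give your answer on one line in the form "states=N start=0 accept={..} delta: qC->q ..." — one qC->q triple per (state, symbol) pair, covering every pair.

states=2 start=0 accept={1} delta: 0a->0 0b->0 0c->1 1a->1 1b->1 1c->1

Fold the examples into a partial DFA from state 0: repeatedly fix the first undefined (state, symbol) met by the shortest-then-alphabetical prefix, trying targets in increasing order and rejecting any under which an Accept and a Reject string meet in one state with the same remainder; add a state when all current targets are rejected. Accepting states are where Accept strings end.
a: 0a undefined. 0a->0: ok.
b: 0b undefined. 0b->0: ok.
c: 0c undefined. 0c->0: no, cab/aaba meet in 0. Open state 1: 0c->1.
ca: 1a undefined. 1a->0: no, cab/aaba meet in 0. 1a->1: ok.
cb: 1b undefined. 1b->0: no, cab/aaba meet in 0. 1b->1: ok.
cc: 1c undefined. 1c->0: no, cc/aaba meet in 0. 1c->1: ok.
All examples now run through 2 states with every (state, symbol) defined. Accept strings end in {1}, Reject strings end in {0}; accept={1}.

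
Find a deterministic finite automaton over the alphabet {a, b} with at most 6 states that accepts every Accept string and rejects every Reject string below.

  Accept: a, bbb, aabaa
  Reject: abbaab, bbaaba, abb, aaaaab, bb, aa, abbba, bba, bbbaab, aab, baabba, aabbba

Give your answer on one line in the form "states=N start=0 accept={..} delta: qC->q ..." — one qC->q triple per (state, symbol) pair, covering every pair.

states=4 start=0 accept={1} delta: 0a->1 0b->2 1a->0 1b->0 2a->0 2b->3 3a->2 3b->1

Grow the machine one transition at a time. Run the examples from 0; the earliest place one falls off (shortest prefix, ties alphabetical) gets sent to the lowest-numbered state that keeps every Accept/Reject pair distinguishable — a pair clashes when both reach the same state with identical unread suffix — and to a fresh state only if none does.
a: 0a undefined. 0a->0: no, a/aa meet in 0. Open state 1: 0a->1.
b: 0b undefined. 0b->0: no, a/bba meet in 1. 0b->1: no, bbb/abb meet in 1 with "bb" left. Open state 2: 0b->2.
aa: 1a undefined. 1a->0: ok.
ab: 1b undefined. 1b->0: ok.
ba: 2a undefined. 2a->0: ok.
bb: 2b undefined. 2b->0: no, a/abbba meet in 1. 2b->1: no, a/bbaaba meet in 1. 2b->2: no, a/bbaaba meet in 1. Open state 3: 2b->3.
bba: 3a undefined. 3a->0: no, a/bbaaba meet in 1. 3a->1: no, a/abbba meet in 1. 3a->2: ok.
bbb: 3b undefined. 3b->0: no, a/aabbba meet in 1. 3b->1: ok.
All examples now run through 4 states with every (state, symbol) defined. Accept strings end in {1}, Reject strings end in {0,2,3}; accept={1}.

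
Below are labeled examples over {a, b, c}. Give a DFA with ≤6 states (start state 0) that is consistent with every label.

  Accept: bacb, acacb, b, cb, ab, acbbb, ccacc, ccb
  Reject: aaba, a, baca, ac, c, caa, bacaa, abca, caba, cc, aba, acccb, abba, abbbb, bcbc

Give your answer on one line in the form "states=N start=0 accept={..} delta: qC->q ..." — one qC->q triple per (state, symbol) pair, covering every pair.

Fold the examples into a partial DFA from state 0: repeatedly fix the first undefined (state, symbol) met by the shortest-then-alphabetical prefix, trying targets in increasing order and rejecting any under which an Accept and a Reject string meet in one state with the same remainder; add a state when all current targets are rejected. Accepting states are where Accept strings end.
a: 0a undefined. 0a->0: ok.
b: 0b undefined. 0b->0: no, b/aaba meet in 0. Open state 1: 0b->1.
c: 0c undefined. 0c->0: no, acacb/acccb meet in 1. 0c->1: no, b/ac meet in 1. Open state 2: 0c->2.
ba: 1a undefined. 1a->0: ok.
bc: 1c undefined. 1c->0: ok.
ca: 2a undefined. 2a->0: ok.
cb: 2b undefined. 2b->0: no, bacb/aaba meet in 0. 2b->1: ok.
cc: 2c undefined. 2c->0: no, bacb/acccb meet in 1. 2c->1: no, bacb/cc meet in 1. 2c->2: no, bacb/acccb meet in 1. Open state 3: 2c->3.
abb: 1b undefined. 1b->0: ok.
cca: 3a undefined. 3a->0: no, ccacc/cc meet in 3. 3a->1: no, ccacc/ac meet in 2. 3a->2: ok.
ccb: 3b undefined. 3b->0: no, ccb/aaba meet in 0. 3b->1: ok.
accc: 3c undefined. 3c->0: no, bacb/acccb meet in 1. 3c->1: ok.
All examples now run through 4 states with every (state, symbol) defined. Accept strings end in {1}, Reject strings end in {0,2,3}; accept={1}.

states=4 start=0 accept={1} delta: 0a->0 0b->1 0c->2 1a->0 1b->0 1c->0 2a->0 2b->1 2c->3 3a->2 3b->1 3c->1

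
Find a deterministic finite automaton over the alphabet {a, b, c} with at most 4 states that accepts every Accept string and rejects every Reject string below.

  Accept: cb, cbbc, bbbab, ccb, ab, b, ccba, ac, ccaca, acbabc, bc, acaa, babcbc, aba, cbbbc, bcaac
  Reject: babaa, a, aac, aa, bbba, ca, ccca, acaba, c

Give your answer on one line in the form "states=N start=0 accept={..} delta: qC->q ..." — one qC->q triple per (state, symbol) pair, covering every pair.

states=4 start=0 accept={2} delta: 0a->1 0b->2 0c->0 1a->0 1b->2 1c->2 2a->2 2b->3 2c->2 3a->0 3b->1 3c->2

State merging on the prefix tree: take the shortest (then alphabetical) example prefix whose next move is undefined and point that move at state 0, else 1, else 2, ...; a target is out if some Accept/Reject pair would then sit in one state with the same input left (inseparable). If every existing state is out, open a new one.
a: 0a undefined. 0a->0: no, ac/aac meet in 0 with "c" left. Open state 1: 0a->1.
b: 0b undefined. 0b->0: no, bc/c meet in 0 with "c" left. 0b->1: no, b/a meet in 1. Open state 2: 0b->2.
c: 0c undefined. 0c->0: ok.
aa: 1a undefined. 1a->0: ok.
ab: 1b undefined. 1b->0: no, ab/aac meet in 0. 1b->1: no, ab/a meet in 1. 1b->2: ok.
ac: 1c undefined. 1c->0: no, ccba/acaba meet in 2 with "a" left. 1c->1: no, ccba/acaba meet in 2 with "a" left. 1c->2: ok.
ba: 2a undefined. 2a->0: no, ccba/aac meet in 0. 2a->1: no, ccba/a meet in 1. 2a->2: ok.
bb: 2b undefined. 2b->0: no, cb/bbba meet in 2. 2b->1: no, cb/bbba meet in 2. 2b->2: no, cb/babaa meet in 2. Open state 3: 2b->3.
bc: 2c undefined. 2c->0: no, bc/aac meet in 0. 2c->1: no, bc/a meet in 1. 2c->2: ok.
bbb: 3b undefined. 3b->0: no, cbbbc/aac meet in 0. 3b->1: ok.
acba: 3a undefined. 3a->0: ok.
babc: 3c undefined. 3c->0: no, cbbc/aac meet in 0. 3c->1: no, cbbc/babaa meet in 1. 3c->2: ok.
All examples now run through 4 states with every (state, symbol) defined. Accept strings end in {2}, Reject strings end in {0,1}; accept={2}.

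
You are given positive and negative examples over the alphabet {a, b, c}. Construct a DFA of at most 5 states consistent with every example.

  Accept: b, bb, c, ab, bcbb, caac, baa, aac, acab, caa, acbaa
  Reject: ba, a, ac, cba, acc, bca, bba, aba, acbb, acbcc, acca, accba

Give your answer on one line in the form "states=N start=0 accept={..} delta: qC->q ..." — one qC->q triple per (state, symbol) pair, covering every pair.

Fold the examples into a partial DFA from state 0: repeatedly fix the first undefined (state, symbol) met by the shortest-then-alphabetical prefix, trying targets in increasing order and rejecting any under which an Accept and a Reject string meet in one state with the same remainder; add a state when all current targets are rejected. Accepting states are where Accept strings end.
a: 0a undefined. 0a->0: no, c/ac meet in 0 with "c" left. Open state 1: 0a->1.
b: 0b undefined. 0b->0: ok.
c: 0c undefined. 0c->0: ok.
aa: 1a undefined. 1a->0: ok.
ab: 1b undefined. 1b->0: ok.
ac: 1c undefined. 1c->0: no, b/ac meet in 0. 1c->1: no, b/acbb meet in 0. Open state 2: 1c->2.
aca: 2a undefined. 2a->0: ok.
acb: 2b undefined. 2b->0: no, b/acbb meet in 0. 2b->1: no, b/acbb meet in 0. 2b->2: no, acbaa/ba meet in 1. Open state 3: 2b->3.
acc: 2c undefined. 2c->0: no, b/acc meet in 0. 2c->1: no, b/acca meet in 0. 2c->2: no, b/acca meet in 0. 2c->3: ok.
acba: 3a undefined. 3a->0: no, b/acca meet in 0. 3a->1: ok.
acbb: 3b undefined. 3b->0: no, b/acbb meet in 0. 3b->1: no, b/accba meet in 0. 3b->2: no, b/accba meet in 0. 3b->3: ok.
acbc: 3c undefined. 3c->0: no, b/acbcc meet in 0. 3c->1: ok.
All examples now run through 4 states with every (state, symbol) defined. Accept strings end in {0}, Reject strings end in {1,2,3}; accept={0}.

states=4 start=0 accept={0} delta: 0a->1 0b->0 0c->0 1a->0 1b->0 1c->2 2a->0 2b->3 2c->3 3a->1 3b->3 3c->1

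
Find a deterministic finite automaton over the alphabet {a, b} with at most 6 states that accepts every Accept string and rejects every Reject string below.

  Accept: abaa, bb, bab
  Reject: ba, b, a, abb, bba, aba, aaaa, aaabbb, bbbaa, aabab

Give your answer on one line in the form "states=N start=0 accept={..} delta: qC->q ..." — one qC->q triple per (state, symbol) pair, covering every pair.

Fold the examples into a partial DFA from state 0: repeatedly fix the first undefined (state, symbol) met by the shortest-then-alphabetical prefix, trying targets in increasing order and rejecting any under which an Accept and a Reject string meet in one state with the same remainder; add a state when all current targets are rejected. Accepting states are where Accept strings end.
a: 0a undefined. 0a->0: no, bb/abb meet in 0 with "bb" left. Open state 1: 0a->1.
b: 0b undefined. 0b->0: no, bb/b meet in 0. 0b->1: ok.
aa: 1a undefined. 1a->0: no, bab/b meet in 1. 1a->1: ok.
ab: 1b undefined. 1b->0: no, abaa/ba meet in 1. 1b->1: no, abaa/ba meet in 1. Open state 2: 1b->2.
aba: 2a undefined. 2a->0: no, abaa/ba meet in 1. 2a->1: no, abaa/ba meet in 1. 2a->2: no, abaa/bba meet in 2. Open state 3: 2a->3.
abb: 2b undefined. 2b->0: ok.
abaa: 3a undefined. 3a->0: no, abaa/abb meet in 0. 3a->1: no, abaa/ba meet in 1. 3a->2: ok.
aabab: 3b undefined. 3b->0: ok.
All examples now run through 4 states with every (state, symbol) defined. Accept strings end in {2}, Reject strings end in {0,1,3}; accept={2}.

states=4 start=0 accept={2} delta: 0a->1 0b->1 1a->1 1b->2 2a->3 2b->0 3a->2 3b->0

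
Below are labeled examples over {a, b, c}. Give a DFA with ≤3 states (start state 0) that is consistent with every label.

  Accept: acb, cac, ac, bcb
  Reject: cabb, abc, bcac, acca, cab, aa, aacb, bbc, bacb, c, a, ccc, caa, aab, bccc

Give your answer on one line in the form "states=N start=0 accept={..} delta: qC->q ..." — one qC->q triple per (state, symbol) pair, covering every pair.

State merging on the prefix tree: take the shortest (then alphabetical) example prefix whose next move is undefined and point that move at state 0, else 1, else 2, ...; a target is out if some Accept/Reject pair would then sit in one state with the same input left (inseparable). If every existing state is out, open a new one.
a: 0a undefined. 0a->0: no, acb/aacb meet in 0 with "cb" left. Open state 1: 0a->1.
b: 0b undefined. 0b->0: no, acb/bacb meet in 1 with "cb" left. 0b->1: ok.
c: 0c undefined. 0c->0: ok.
aa: 1a undefined. 1a->0: ok.
ab: 1b undefined. 1b->0: ok.
ac: 1c undefined. 1c->0: no, acb/cabb meet in 1. 1c->1: no, acb/abc meet in 0. Open state 2: 1c->2.
acb: 2b undefined. 2b->0: no, acb/abc meet in 0. 2b->1: no, acb/cabb meet in 1. 2b->2: ok.
acc: 2c undefined. 2c->0: ok.
bca: 2a undefined. 2a->0: ok.
All examples now run through 3 states with every (state, symbol) defined. Accept strings end in {2}, Reject strings end in {0,1}; accept={2}.

states=3 start=0 accept={2} delta: 0a->1 0b->1 0c->0 1a->0 1b->0 1c->2 2a->0 2b->2 2c->0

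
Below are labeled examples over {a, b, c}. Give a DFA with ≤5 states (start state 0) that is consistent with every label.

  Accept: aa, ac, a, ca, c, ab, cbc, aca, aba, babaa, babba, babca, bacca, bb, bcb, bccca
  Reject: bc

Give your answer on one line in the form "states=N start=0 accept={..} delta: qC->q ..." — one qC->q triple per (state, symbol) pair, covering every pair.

states=3 start=0 accept={0,1} delta: 0a->0 0b->1 0c->1 1a->0 1b->0 1c->2 2a->0 2b->0 2c->0

Fold the examples into a partial DFA from state 0: repeatedly fix the first undefined (state, symbol) met by the shortest-then-alphabetical prefix, trying targets in increasing order and rejecting any under which an Accept and a Reject string meet in one state with the same remainder; add a state when all current targets are rejected. Accepting states are where Accept strings end.
a: 0a undefined. 0a->0: ok.
b: 0b undefined. 0b->0: no, ac/bc meet in 0 with "c" left. Open state 1: 0b->1.
c: 0c undefined. 0c->0: no, cbc/bc meet in 1 with "c" left. 0c->1: ok.
ba: 1a undefined. 1a->0: ok.
bb: 1b undefined. 1b->0: ok.
bc: 1c undefined. 1c->0: no, aa/bc meet in 0. 1c->1: no, ac/bc meet in 1. Open state 2: 1c->2.
bcb: 2b undefined. 2b->0: ok.
bcc: 2c undefined. 2c->0: ok.
babca: 2a undefined. 2a->0: ok.
All examples now run through 3 states with every (state, symbol) defined. Accept strings end in {0,1}, Reject strings end in {2}; accept={0,1}.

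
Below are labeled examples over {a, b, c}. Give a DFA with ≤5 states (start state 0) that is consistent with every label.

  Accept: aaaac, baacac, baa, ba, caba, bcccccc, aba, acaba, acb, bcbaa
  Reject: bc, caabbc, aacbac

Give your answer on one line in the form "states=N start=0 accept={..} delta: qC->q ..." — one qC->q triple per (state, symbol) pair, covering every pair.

states=3 start=0 accept={0,1} delta: 0a->0 0b->1 0c->0 1a->1 1b->1 1c->2 2a->0 2b->0 2c->0

State merging on the prefix tree: take the shortest (then alphabetical) example prefix whose next move is undefined and point that move at state 0, else 1, else 2, ...; a target is out if some Accept/Reject pair would then sit in one state with the same input left (inseparable). If every existing state is out, open a new one.
a: 0a undefined. 0a->0: ok.
b: 0b undefined. 0b->0: no, aaaac/bc meet in 0 with "c" left. Open state 1: 0b->1.
c: 0c undefined. 0c->0: ok.
ba: 1a undefined. 1a->0: no, aaaac/aacbac meet in 0. 1a->1: ok.
bc: 1c undefined. 1c->0: no, aaaac/bc meet in 0. 1c->1: no, baacac/bc meet in 1. Open state 2: 1c->2.
bcb: 2b undefined. 2b->0: ok.
bcc: 2c undefined. 2c->0: ok.
baaca: 2a undefined. 2a->0: ok.
caabb: 1b undefined. 1b->0: no, aaaac/caabbc meet in 0. 1b->1: ok.
All examples now run through 3 states with every (state, symbol) defined. Accept strings end in {0,1}, Reject strings end in {2}; accept={0,1}.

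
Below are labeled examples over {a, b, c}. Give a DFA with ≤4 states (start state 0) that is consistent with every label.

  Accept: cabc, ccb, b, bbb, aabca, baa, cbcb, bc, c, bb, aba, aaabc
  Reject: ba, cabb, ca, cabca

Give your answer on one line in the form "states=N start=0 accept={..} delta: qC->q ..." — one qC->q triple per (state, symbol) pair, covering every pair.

states=3 start=0 accept={0,2} delta: 0a->1 0b->0 0c->0 1a->2 1b->1 1c->0 2a->0 2b->2 2c->1

Grow the machine one transition at a time. Run the examples from 0; the earliest place one falls off (shortest prefix, ties alphabetical) gets sent to the lowest-numbered state that keeps every Accept/Reject pair distinguishable — a pair clashes when both reach the same state with identical unread suffix — and to a fresh state only if none does.
a: 0a undefined. 0a->0: no, aba/ba meet in 0 with "ba" left. Open state 1: 0a->1.
b: 0b undefined. 0b->0: ok.
c: 0c undefined. 0c->0: ok.
aa: 1a undefined. 1a->0: no, aabca/ba meet in 1. 1a->1: no, aabca/cabca meet in 1 with "bca" left. Open state 2: 1a->2.
ab: 1b undefined. 1b->0: no, cabc/cabb meet in 0. 1b->1: ok.
aaa: 2a undefined. 2a->0: ok.
aab: 2b undefined. 2b->0: no, aabca/ba meet in 1. 2b->1: no, aabca/cabca meet in 1 with "ca" left. 2b->2: ok.
aabc: 2c undefined. 2c->0: no, aabca/ba meet in 1. 2c->1: ok.
cabc: 1c undefined. 1c->0: ok.
All examples now run through 3 states with every (state, symbol) defined. Accept strings end in {0,2}, Reject strings end in {1}; accept={0,2}.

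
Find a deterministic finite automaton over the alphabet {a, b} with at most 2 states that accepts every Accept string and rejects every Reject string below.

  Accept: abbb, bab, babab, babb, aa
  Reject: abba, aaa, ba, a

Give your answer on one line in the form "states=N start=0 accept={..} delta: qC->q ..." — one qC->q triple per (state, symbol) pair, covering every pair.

states=2 start=0 accept={0} delta: 0a->1 0b->0 1a->0 1b->0

State merging on the prefix tree: take the shortest (then alphabetical) example prefix whose next move is undefined and point that move at state 0, else 1, else 2, ...; a target is out if some Accept/Reject pair would then sit in one state with the same input left (inseparable). If every existing state is out, open a new one.
a: 0a undefined. 0a->0: no, aa/aaa meet in 0. Open state 1: 0a->1.
b: 0b undefined. 0b->0: ok.
aa: 1a undefined. 1a->0: ok.
ab: 1b undefined. 1b->0: ok.
All examples now run through 2 states with every (state, symbol) defined. Accept strings end in {0}, Reject strings end in {1}; accept={0}.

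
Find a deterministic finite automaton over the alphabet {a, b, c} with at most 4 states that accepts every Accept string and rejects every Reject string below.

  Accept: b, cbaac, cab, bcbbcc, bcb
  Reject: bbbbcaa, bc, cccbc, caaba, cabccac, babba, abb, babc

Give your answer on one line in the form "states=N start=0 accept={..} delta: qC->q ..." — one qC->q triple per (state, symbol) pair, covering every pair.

State merging on the prefix tree: take the shortest (then alphabetical) example prefix whose next move is undefined and point that move at state 0, else 1, else 2, ...; a target is out if some Accept/Reject pair would then sit in one state with the same input left (inseparable). If every existing state is out, open a new one.
a: 0a undefined. 0a->0: ok.
b: 0b undefined. 0b->0: no, b/babba meet in 0. Open state 1: 0b->1.
c: 0c undefined. 0c->0: ok.
ba: 1a undefined. 1a->0: no, cbaac/caaba meet in 0. 1a->1: no, b/caaba meet in 1. Open state 2: 1a->2.
bb: 1b undefined. 1b->0: ok.
bc: 1c undefined. 1c->0: no, bcbbcc/bbbbcaa meet in 0. 1c->1: no, b/bc meet in 1. 1c->2: ok.
bab: 2b undefined. 2b->0: no, bcb/bbbbcaa meet in 0. 2b->1: no, bcbbcc/bbbbcaa meet in 0. 2b->2: no, bcb/bc meet in 2. Open state 3: 2b->3.
babb: 3b undefined. 3b->0: no, bcbbcc/bbbbcaa meet in 0. 3b->1: ok.
babc: 3c undefined. 3c->0: ok.
cbaa: 2a undefined. 2a->0: no, cbaac/bbbbcaa meet in 0. 2a->1: no, cbaac/bc meet in 2. 2a->2: ok.
cabcc: 2c undefined. 2c->0: no, cbaac/bbbbcaa meet in 0. 2c->1: no, b/cabccac meet in 1. 2c->2: no, cbaac/bc meet in 2. 2c->3: ok.
cabcca: 3a undefined. 3a->0: ok.
All examples now run through 4 states with every (state, symbol) defined. Accept strings end in {1,3}, Reject strings end in {0,2}; accept={1,3}.

states=4 start=0 accept={1,3} delta: 0a->0 0b->1 0c->0 1a->2 1b->0 1c->2 2a->2 2b->3 2c->3 3a->0 3b->1 3c->0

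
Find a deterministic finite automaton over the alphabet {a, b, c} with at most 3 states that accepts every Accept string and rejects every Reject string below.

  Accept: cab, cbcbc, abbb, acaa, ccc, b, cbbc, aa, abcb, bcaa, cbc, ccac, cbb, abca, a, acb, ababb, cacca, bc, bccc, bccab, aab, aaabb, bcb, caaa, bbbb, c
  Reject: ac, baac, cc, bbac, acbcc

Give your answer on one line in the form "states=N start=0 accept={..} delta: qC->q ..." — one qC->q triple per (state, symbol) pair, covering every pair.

Grow the machine one transition at a time. Run the examples from 0; the earliest place one falls off (shortest prefix, ties alphabetical) gets sent to the lowest-numbered state that keeps every Accept/Reject pair distinguishable — a pair clashes when both reach the same state with identical unread suffix — and to a fresh state only if none does.
a: 0a undefined. 0a->0: no, c/ac meet in 0 with "c" left. Open state 1: 0a->1.
b: 0b undefined. 0b->0: ok.
c: 0c undefined. 0c->0: no, cbcbc/cc meet in 0. 0c->1: ok.
aa: 1a undefined. 1a->0: no, bcaa/baac meet in 1. 1a->1: ok.
ab: 1b undefined. 1b->0: ok.
ac: 1c undefined. 1c->0: no, cab/ac meet in 0. 1c->1: no, cbcbc/ac meet in 1. Open state 2: 1c->2.
aca: 2a undefined. 2a->0: ok.
acb: 2b undefined. 2b->0: ok.
ccc: 2c undefined. 2c->0: ok.
All examples now run through 3 states with every (state, symbol) defined. Accept strings end in {0,1}, Reject strings end in {2}; accept={0,1}.

states=3 start=0 accept={0,1} delta: 0a->1 0b->0 0c->1 1a->1 1b->0 1c->2 2a->0 2b->0 2c->0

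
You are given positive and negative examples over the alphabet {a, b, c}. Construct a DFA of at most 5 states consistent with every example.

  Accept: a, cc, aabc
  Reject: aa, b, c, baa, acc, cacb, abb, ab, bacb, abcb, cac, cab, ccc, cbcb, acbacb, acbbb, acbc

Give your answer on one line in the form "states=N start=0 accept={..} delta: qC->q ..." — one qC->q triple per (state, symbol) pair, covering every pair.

states=3 start=0 accept={1} delta: 0a->1 0b->0 0c->2 1a->2 1b->0 1c->0 2a->0 2b->2 2c->1

State merging on the prefix tree: take the shortest (then alphabetical) example prefix whose next move is undefined and point that move at state 0, else 1, else 2, ...; a target is out if some Accept/Reject pair would then sit in one state with the same input left (inseparable). If every existing state is out, open a new one.
a: 0a undefined. 0a->0: no, a/aa meet in 0. Open state 1: 0a->1.
b: 0b undefined. 0b->0: ok.
c: 0c undefined. 0c->0: no, cc/b meet in 0. 0c->1: no, a/c meet in 1. Open state 2: 0c->2.
aa: 1a undefined. 1a->0: no, aabc/c meet in 2. 1a->1: no, a/aa meet in 1. 1a->2: ok.
ab: 1b undefined. 1b->0: ok.
ac: 1c undefined. 1c->0: ok.
ca: 2a undefined. 2a->0: ok.
cb: 2b undefined. 2b->0: no, aabc/aa meet in 2. 2b->1: no, a/cacb meet in 1. 2b->2: ok.
cc: 2c undefined. 2c->0: no, cc/b meet in 0. 2c->1: ok.
All examples now run through 3 states with every (state, symbol) defined. Accept strings end in {1}, Reject strings end in {0,2}; accept={1}.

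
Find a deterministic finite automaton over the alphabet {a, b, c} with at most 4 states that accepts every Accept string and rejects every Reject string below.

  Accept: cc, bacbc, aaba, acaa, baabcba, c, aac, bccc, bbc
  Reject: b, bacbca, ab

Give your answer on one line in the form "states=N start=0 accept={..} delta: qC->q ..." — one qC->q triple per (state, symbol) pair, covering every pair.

states=3 start=0 accept={0,2} delta: 0a->0 0b->1 0c->0 1a->0 1b->0 1c->2 2a->1 2b->0 2c->0

Fold the examples into a partial DFA from state 0: repeatedly fix the first undefined (state, symbol) met by the shortest-then-alphabetical prefix, trying targets in increasing order and rejecting any under which an Accept and a Reject string meet in one state with the same remainder; add a state when all current targets are rejected. Accepting states are where Accept strings end.
a: 0a undefined. 0a->0: ok.
b: 0b undefined. 0b->0: no, aaba/b meet in 0. Open state 1: 0b->1.
c: 0c undefined. 0c->0: ok.
ba: 1a undefined. 1a->0: ok.
bb: 1b undefined. 1b->0: ok.
bc: 1c undefined. 1c->0: no, cc/bacbca meet in 0. 1c->1: no, cc/bacbca meet in 0. Open state 2: 1c->2.
bcc: 2c undefined. 2c->0: ok.
baabcb: 2b undefined. 2b->0: ok.
bacbca: 2a undefined. 2a->0: no, cc/bacbca meet in 0. 2a->1: ok.
All examples now run through 3 states with every (state, symbol) defined. Accept strings end in {0,2}, Reject strings end in {1}; accept={0,2}.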